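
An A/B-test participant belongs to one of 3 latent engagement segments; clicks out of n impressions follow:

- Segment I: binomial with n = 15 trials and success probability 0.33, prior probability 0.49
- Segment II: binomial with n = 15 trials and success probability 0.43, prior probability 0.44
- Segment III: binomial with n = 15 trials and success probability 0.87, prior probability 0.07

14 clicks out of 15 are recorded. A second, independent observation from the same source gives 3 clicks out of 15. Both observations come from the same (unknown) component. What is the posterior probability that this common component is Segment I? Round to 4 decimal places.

0.0919

P(component k | x) = π_k·f_k(x) / marginal(x), where marginal(x) = Σ_j π_j·f_j(x).
Since both observations come from the same component, the likelihood for component k is f_k(x₁)·f_k(x₂).
  L_I = [C(15,14)·0.33^14·0.67^1 = 15·1.81633e-07·0.67 = 1.82541e-06] × [0.133798] = 2.44237e-07
  L_II = [C(15,14)·0.43^14·0.57^1 = 15·7.38854e-06·0.57 = 6.3172e-05] × [0.0425515] = 2.68806e-06
  L_III = [C(15,14)·0.87^14·0.13^1 = 15·0.142321·0.13 = 0.277526] × [6.98055e-09] = 1.93729e-09
Prior × likelihood for each component:
  π_I·L_I = 0.49 × 2.44237e-07 = 1.19676e-07
  π_II·L_II = 0.44 × 2.68806e-06 = 1.18275e-06
  π_III·L_III = 0.07 × 1.93729e-09 = 1.3561e-10
Sum: 1.19676e-07 + 1.18275e-06 + 1.3561e-10 = 1.30256e-06
So the posterior for Segment I is 1.19676e-07 / 1.30256e-06 ≈ 0.0919.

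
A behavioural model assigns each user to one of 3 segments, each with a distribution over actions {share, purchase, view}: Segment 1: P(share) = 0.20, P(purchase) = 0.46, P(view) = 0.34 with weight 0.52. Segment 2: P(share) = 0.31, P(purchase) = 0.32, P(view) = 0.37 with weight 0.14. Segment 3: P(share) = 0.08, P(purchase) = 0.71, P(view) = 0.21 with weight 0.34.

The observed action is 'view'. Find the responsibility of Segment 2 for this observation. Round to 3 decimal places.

By Bayes' theorem, P(k | x) = π_k f_k(x) / Σ_j π_j f_j(x).
Component likelihoods at x = 'view':
  p_1 = P(view | comp) = 0.34
  p_2 = P(view | comp) = 0.37
  p_3 = P(view | comp) = 0.21
Multiply by the mixture weights:
  π_1·p_1 = 0.52 × 0.34 = 0.1768
  π_2·p_2 = 0.14 × 0.37 = 0.0518
  π_3·p_3 = 0.34 × 0.21 = 0.0714
Sum: 0.1768 + 0.0518 + 0.0714 = 0.3
P(Segment 2 | 'view') = 0.0518 / 0.3 ≈ 0.173

0.173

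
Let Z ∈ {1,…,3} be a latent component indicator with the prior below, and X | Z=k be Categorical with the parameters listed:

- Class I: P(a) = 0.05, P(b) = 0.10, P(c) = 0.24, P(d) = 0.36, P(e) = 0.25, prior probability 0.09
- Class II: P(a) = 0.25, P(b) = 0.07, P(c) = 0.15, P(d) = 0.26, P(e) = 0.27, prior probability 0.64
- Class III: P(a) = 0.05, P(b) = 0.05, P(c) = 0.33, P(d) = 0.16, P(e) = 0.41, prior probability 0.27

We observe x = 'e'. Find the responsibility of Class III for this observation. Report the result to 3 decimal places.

Posterior ∝ prior × likelihood, so P(k | x) ∝ w_k f_k(x); normalise over all components.
Component likelihoods at x = 'e':
  L_I = P(e | comp) = 0.25
  L_II = P(e | comp) = 0.27
  L_III = P(e | comp) = 0.41
Unnormalised posteriors:
  w_I·L_I = 0.09 × 0.25 = 0.0225
  w_II·L_II = 0.64 × 0.27 = 0.1728
  w_III·L_III = 0.27 × 0.41 = 0.1107
Denominator: 0.0225 + 0.1728 + 0.1107 = 0.306
Responsibility of Class III: 0.1107 / 0.306 ≈ 0.362

0.362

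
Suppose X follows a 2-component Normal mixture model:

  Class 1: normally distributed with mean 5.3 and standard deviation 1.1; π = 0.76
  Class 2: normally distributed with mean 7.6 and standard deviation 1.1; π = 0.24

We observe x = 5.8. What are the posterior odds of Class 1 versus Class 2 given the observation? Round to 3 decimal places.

10.894

Since P(k|x) ∝ P(Z=k) f_k(x), the posterior odds are P(Z=i) f_i(x) / (P(Z=j) f_j(x)).
Normal densities:
  f_1 = (1/(1.1·√(2π)))·exp(−(5.8−5.3)²/(2·1.1²)) = 0.362675·exp(-0.10331) = 0.327079
  f_2 = (1/(1.1·√(2π)))·exp(−(5.8−7.6)²/(2·1.1²)) = 0.362675·exp(-1.33884) = 0.0950748
Odds = (0.76/0.24) × (0.327079/0.0950748) = 3.16667 × 3.44023 ≈ 10.894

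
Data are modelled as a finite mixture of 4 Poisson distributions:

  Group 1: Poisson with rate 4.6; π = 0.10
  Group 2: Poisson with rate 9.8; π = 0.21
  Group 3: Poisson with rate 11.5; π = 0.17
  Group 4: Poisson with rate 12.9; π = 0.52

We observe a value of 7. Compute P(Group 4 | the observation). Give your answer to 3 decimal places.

By Bayes' theorem, P(k | x) = P(Z=k) f_k(x) / Σ_j P(Z=j) f_j(x).
Poisson probabilities:
  f_1 = e^(−4.6)·4.6^7/7! = 0.08692
  f_2 = e^(−9.8)·9.8^7/7! = 0.0955138
  f_3 = e^(−11.5)·11.5^7/7! = 0.0534648
  f_4 = e^(−12.9)·12.9^7/7! = 0.0294645
Weight by the priors:
  P(Z=1)·f_1 = 0.10 × 0.08692 = 0.008692
  P(Z=2)·f_2 = 0.21 × 0.0955138 = 0.0200579
  P(Z=3)·f_3 = 0.17 × 0.0534648 = 0.00908901
  P(Z=4)·f_4 = 0.52 × 0.0294645 = 0.0153215
Normaliser: 0.008692 + 0.0200579 + 0.00908901 + 0.0153215 = 0.0531604
Responsibility of Group 4: 0.0153215 / 0.0531604 ≈ 0.288

0.288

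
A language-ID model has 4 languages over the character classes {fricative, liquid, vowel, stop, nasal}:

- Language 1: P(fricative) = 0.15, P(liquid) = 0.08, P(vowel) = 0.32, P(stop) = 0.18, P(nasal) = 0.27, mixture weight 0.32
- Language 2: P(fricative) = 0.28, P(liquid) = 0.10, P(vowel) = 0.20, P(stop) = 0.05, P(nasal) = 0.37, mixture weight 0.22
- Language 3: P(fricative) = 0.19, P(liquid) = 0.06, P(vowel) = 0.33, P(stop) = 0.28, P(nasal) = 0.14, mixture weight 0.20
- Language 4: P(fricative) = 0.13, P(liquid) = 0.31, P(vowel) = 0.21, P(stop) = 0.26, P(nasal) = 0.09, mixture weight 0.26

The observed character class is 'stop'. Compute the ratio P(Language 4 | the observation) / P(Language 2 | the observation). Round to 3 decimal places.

The posterior odds equal the prior odds times the likelihood ratio: (P(Z=i)/P(Z=j))·(f_i(x)/f_j(x)).
Evaluate each component's likelihood at the observed value:
  L_1 = 0.18
  L_2 = 0.05
  L_3 = 0.28
  L_4 = 0.26
0.0676 / 0.011 ≈ 6.145

6.145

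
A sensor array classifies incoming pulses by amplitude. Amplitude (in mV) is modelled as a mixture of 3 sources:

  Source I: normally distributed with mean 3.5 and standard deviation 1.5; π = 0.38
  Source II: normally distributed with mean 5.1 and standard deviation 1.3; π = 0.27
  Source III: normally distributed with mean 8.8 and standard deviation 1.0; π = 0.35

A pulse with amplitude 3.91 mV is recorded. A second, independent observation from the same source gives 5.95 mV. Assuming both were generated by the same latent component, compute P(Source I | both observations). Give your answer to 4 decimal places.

0.3356

Apply Bayes' rule: the posterior for each component is proportional to its prior times its likelihood at x.
Since both observations come from the same component, the likelihood for component k is f_k(x₁)·f_k(x₂).
  p_I = [0.25621] × [0.0700678] = 0.017952
  p_II = [0.201843] × [0.247818] = 0.0500202
  p_III = [2.56132e-06] × [0.00687277] = 1.76033e-08
Multiply by the mixture weights:
  π_I·p_I = 0.38 × 0.017952 = 0.00682177
  π_II·p_II = 0.27 × 0.0500202 = 0.0135055
  π_III·p_III = 0.35 × 1.76033e-08 = 6.16117e-09
Evidence: 0.00682177 + 0.0135055 + 6.16117e-09 = 0.0203272
So the posterior for Source I is 0.00682177 / 0.0203272 ≈ 0.3356.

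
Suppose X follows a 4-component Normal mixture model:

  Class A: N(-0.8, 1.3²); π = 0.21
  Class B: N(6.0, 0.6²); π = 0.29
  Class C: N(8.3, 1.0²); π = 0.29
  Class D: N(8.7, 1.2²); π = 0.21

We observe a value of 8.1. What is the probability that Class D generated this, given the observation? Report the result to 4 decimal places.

0.3512

The responsibility of component k is π_k f_k(x) divided by Σ_j π_j f_j(x).
Component likelihoods at x = 8.1:
  f_A = (1/(1.3·√(2π)))·exp(−(8.1−-0.8)²/(2·1.3²)) = 0.306879·exp(-23.43491) = 2.03852e-11
  f_B = (1/(0.6·√(2π)))·exp(−(8.1−6.0)²/(2·0.6²)) = 0.664904·exp(-6.12500) = 0.00145447
  f_C = (1/(1.0·√(2π)))·exp(−(8.1−8.3)²/(2·1.0²)) = 0.398942·exp(-0.02000) = 0.391043
  f_D = (1/(1.2·√(2π)))·exp(−(8.1−8.7)²/(2·1.2²)) = 0.332452·exp(-0.12500) = 0.293388
Weight by the priors:
  π_A·f_A = 0.21 × 2.03852e-11 = 4.28088e-12
  π_B·f_B = 0.29 × 0.00145447 = 0.000421797
  π_C·f_C = 0.29 × 0.391043 = 0.113402
  π_D·f_D = 0.21 × 0.293388 = 0.0616114
Sum: 4.28088e-12 + 0.000421797 + 0.113402 + 0.0616114 = 0.175436
P(Class D | data) = 0.0616114 / 0.175436 ≈ 0.3512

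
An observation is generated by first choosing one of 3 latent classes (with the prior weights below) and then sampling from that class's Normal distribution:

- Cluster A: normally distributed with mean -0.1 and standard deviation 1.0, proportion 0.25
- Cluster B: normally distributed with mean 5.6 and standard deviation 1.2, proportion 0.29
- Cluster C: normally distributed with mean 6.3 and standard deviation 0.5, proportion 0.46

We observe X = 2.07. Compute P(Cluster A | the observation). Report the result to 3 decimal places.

0.881

Posterior ∝ prior × likelihood, so P(k | x) ∝ P(Z=k) f_k(x); normalise over all components.
Normal densities:
  L_A = (1/(1.0·√(2π)))·exp(−(2.07−-0.1)²/(2·1.0²)) = 0.398942·exp(-2.35445) = 0.0378779
  L_B = (1/(1.2·√(2π)))·exp(−(2.07−5.6)²/(2·1.2²)) = 0.332452·exp(-4.32670) = 0.00439204
  L_C = (1/(0.5·√(2π)))·exp(−(2.07−6.3)²/(2·0.5²)) = 0.797885·exp(-35.78580) = 2.29279e-16
Multiply by the mixture weights:
  P(Z=A)·L_A = 0.25 × 0.0378779 = 0.00946946
  P(Z=B)·L_B = 0.29 × 0.00439204 = 0.00127369
  P(Z=C)·L_C = 0.46 × 2.29279e-16 = 1.05468e-16
Marginal: 0.00946946 + 0.00127369 + 1.05468e-16 = 0.0107432
P(Cluster A | x) ≈ 0.881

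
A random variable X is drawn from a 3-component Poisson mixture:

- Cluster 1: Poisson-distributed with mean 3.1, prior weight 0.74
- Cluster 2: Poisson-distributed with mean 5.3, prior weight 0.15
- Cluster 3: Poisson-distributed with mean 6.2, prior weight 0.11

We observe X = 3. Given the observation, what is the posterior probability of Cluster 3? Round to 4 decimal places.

0.0460

Apply Bayes' rule: the posterior for each component is proportional to its prior times its likelihood at x.
Poisson probabilities:
  p_1 = 0.223677
  p_2 = 0.123856
  p_3 = 0.0806117
Weight by the priors:
  w_1·p_1 = 0.74 × 0.223677 = 0.165521
  w_2·p_2 = 0.15 × 0.123856 = 0.0185783
  w_3·p_3 = 0.11 × 0.0806117 = 0.00886729
Normaliser: 0.165521 + 0.0185783 + 0.00886729 = 0.192966
P(Cluster 3 | data) ≈ 0.0460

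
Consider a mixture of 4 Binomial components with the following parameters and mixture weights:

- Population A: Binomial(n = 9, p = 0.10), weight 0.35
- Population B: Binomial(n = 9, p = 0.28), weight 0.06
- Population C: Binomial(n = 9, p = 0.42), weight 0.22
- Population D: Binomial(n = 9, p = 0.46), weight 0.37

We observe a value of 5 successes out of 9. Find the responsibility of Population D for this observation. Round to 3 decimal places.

0.646

Apply Bayes' rule: the posterior for each component is proportional to its prior times its likelihood at x.
Binomial probabilities:
  p_A = 0.000826686
  p_B = 0.0582761
  p_C = 0.18635
  p_D = 0.220666
Weight by the priors:
  P(Z=A)·p_A = 0.35 × 0.000826686 = 0.00028934
  P(Z=B)·p_B = 0.06 × 0.0582761 = 0.00349657
  P(Z=C)·p_C = 0.22 × 0.18635 = 0.040997
  P(Z=D)·p_D = 0.37 × 0.220666 = 0.0816463
Normaliser: 0.00028934 + 0.00349657 + 0.040997 + 0.0816463 = 0.126429
So the posterior for Population D is 0.0816463 / 0.126429 ≈ 0.646.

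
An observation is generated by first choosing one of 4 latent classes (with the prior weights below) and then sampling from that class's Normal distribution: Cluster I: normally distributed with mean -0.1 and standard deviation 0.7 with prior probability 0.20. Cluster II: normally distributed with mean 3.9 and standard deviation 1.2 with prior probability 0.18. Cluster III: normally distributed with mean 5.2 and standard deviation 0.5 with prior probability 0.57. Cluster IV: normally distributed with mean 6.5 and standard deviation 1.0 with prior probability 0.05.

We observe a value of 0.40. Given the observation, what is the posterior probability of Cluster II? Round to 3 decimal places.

0.010

Apply Bayes' rule: the posterior for each component is proportional to its prior times its likelihood at x.
Normal densities:
  f_I = (1/(0.7·√(2π)))·exp(−(0.40−-0.1)²/(2·0.7²)) = 0.569918·exp(-0.25510) = 0.441593
  f_II = (1/(1.2·√(2π)))·exp(−(0.40−3.9)²/(2·1.2²)) = 0.332452·exp(-4.25347) = 0.00472573
  f_III = (1/(0.5·√(2π)))·exp(−(0.40−5.2)²/(2·0.5²)) = 0.797885·exp(-46.08000) = 7.75622e-21
  f_IV = (1/(1.0·√(2π)))·exp(−(0.40−6.5)²/(2·1.0²)) = 0.398942·exp(-18.60500) = 3.31788e-09
Unnormalised posteriors:
  π_I·f_I = 0.20 × 0.441593 = 0.0883187
  π_II·f_II = 0.18 × 0.00472573 = 0.000850632
  π_III·f_III = 0.57 × 7.75622e-21 = 4.42105e-21
  π_IV·f_IV = 0.05 × 3.31788e-09 = 1.65894e-10
Sum: 0.0883187 + 0.000850632 + 4.42105e-21 + 1.65894e-10 = 0.0891693
P(Cluster II | data) ≈ 0.010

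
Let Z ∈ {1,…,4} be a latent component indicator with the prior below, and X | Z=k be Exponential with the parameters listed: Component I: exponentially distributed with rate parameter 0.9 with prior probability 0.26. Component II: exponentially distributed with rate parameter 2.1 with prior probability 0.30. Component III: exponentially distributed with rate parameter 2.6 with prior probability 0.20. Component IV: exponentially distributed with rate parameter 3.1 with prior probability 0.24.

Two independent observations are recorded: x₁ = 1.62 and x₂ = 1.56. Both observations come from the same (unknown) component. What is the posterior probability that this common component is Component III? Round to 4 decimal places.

0.0245

Posterior ∝ prior × likelihood, so P(k | x) ∝ π_k f_k(x); normalise over all components.
Since both observations come from the same component, the likelihood for component k is f_k(x₁)·f_k(x₂).
  L_I = [0.9·e^(−0.9·1.62) = 0.9·e^(−1.4580) = 0.209431] × [0.221051] = 0.046295
  L_II = [2.1·e^(−2.1·1.62) = 2.1·e^(−3.4020) = 0.0699438] × [0.079336] = 0.00554907
  L_III = [2.6·e^(−2.6·1.62) = 2.6·e^(−4.2120) = 0.0385234] × [0.0450272] = 0.0017346
  L_IV = [3.1·e^(−3.1·1.62) = 3.1·e^(−5.0220) = 0.0204331] × [0.0246101] = 0.000502861
Multiply by the mixture weights:
  π_I·L_I = 0.26 × 0.046295 = 0.0120367
  π_II·L_II = 0.30 × 0.00554907 = 0.00166472
  π_III·L_III = 0.20 × 0.0017346 = 0.00034692
  π_IV·L_IV = 0.24 × 0.000502861 = 0.000120687
Evidence: 0.0120367 + 0.00166472 + 0.00034692 + 0.000120687 = 0.014169
Responsibility of Component III: 0.00034692 / 0.014169 ≈ 0.0245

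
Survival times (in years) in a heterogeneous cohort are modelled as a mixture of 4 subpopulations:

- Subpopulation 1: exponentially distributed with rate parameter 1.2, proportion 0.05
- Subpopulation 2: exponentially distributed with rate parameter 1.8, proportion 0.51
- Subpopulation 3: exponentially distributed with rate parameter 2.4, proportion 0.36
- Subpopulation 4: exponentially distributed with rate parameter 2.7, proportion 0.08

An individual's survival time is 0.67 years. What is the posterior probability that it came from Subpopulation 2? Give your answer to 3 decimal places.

Posterior ∝ prior × likelihood, so P(k | x) ∝ π_k f_k(x); normalise over all components.
Evaluate each component's likelihood at the observed value:
  f_1 = 1.2·e^(−1.2·0.67) = 1.2·e^(−0.8040) = 0.537042
  f_2 = 1.8·e^(−1.8·0.67) = 1.8·e^(−1.2060) = 0.538906
  f_3 = 2.4·e^(−2.4·0.67) = 2.4·e^(−1.6080) = 0.480691
  f_4 = 2.7·e^(−2.7·0.67) = 2.7·e^(−1.8090) = 0.442308
Prior × likelihood for each component:
  π_1·f_1 = 0.05 × 0.537042 = 0.0268521
  π_2·f_2 = 0.51 × 0.538906 = 0.274842
  π_3·f_3 = 0.36 × 0.480691 = 0.173049
  π_4·f_4 = 0.08 × 0.442308 = 0.0353847
Evidence: 0.0268521 + 0.274842 + 0.173049 + 0.0353847 = 0.510128
P(Subpopulation 2 | x) ≈ 0.539

0.539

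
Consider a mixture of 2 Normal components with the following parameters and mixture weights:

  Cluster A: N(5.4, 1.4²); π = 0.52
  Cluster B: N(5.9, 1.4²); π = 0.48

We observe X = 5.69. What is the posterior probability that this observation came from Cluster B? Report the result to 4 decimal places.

By Bayes' theorem, P(k | x) = π_k f_k(x) / Σ_j π_j f_j(x).
Normal densities:
  L_A = 0.27891
  L_B = 0.281771
Prior × likelihood for each component:
  π_A·L_A = 0.52 × 0.27891 = 0.145033
  π_B·L_B = 0.48 × 0.281771 = 0.13525
Evidence: 0.145033 + 0.13525 = 0.280283
P(Cluster B | x) = 0.13525 / 0.280283 ≈ 0.4825

0.4825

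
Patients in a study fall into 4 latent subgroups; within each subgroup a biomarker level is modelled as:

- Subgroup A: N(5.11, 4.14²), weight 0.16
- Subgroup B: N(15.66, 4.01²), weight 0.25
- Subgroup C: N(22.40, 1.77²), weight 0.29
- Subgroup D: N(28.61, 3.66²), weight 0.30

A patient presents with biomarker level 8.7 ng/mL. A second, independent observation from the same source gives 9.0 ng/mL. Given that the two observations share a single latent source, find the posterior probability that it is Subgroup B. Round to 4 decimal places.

0.1739

Apply Bayes' rule: the posterior for each component is proportional to its prior times its likelihood at x.
Since both observations come from the same component, the likelihood for component k is f_k(x₁)·f_k(x₂).
  L_A = [(1/(4.14·√(2π)))·exp(−(8.7−5.11)²/(2·4.14²)) = 0.096363·exp(-0.37597) = 0.0661647] × [0.0619721] = 0.00410036
  L_B = [(1/(4.01·√(2π)))·exp(−(8.7−15.66)²/(2·4.01²)) = 0.099487·exp(-1.50626) = 0.02206] × [0.0250486] = 0.000552572
  L_C = [(1/(1.77·√(2π)))·exp(−(8.7−22.40)²/(2·1.77²)) = 0.225391·exp(-29.95467) = 2.20692e-14] × [8.07779e-14] = 1.78271e-27
  L_D = [(1/(3.66·√(2π)))·exp(−(8.7−28.61)²/(2·3.66²)) = 0.109001·exp(-14.79621) = 4.08807e-08] × [6.36368e-08] = 2.60152e-15
Prior × likelihood for each component:
  P(Z=A)·L_A = 0.16 × 0.00410036 = 0.000656058
  P(Z=B)·L_B = 0.25 × 0.000552572 = 0.000138143
  P(Z=C)·L_C = 0.29 × 1.78271e-27 = 5.16985e-28
  P(Z=D)·L_D = 0.30 × 2.60152e-15 = 7.80456e-16
Sum: 0.000656058 + 0.000138143 + 5.16985e-28 + 7.80456e-16 = 0.000794201
P(Subgroup B | x₁, x₂) = 0.000138143 / 0.000794201 ≈ 0.1739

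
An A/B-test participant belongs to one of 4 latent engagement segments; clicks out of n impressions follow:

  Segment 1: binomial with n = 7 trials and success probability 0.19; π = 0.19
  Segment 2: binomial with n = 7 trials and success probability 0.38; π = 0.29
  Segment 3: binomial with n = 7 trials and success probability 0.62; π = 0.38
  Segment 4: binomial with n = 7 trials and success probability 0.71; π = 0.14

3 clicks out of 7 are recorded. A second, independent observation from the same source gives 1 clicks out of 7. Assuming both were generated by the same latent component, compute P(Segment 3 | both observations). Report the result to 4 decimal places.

0.0417

The responsibility of component k is π_k f_k(x) divided by Σ_j π_j f_j(x).
Since both observations come from the same component, the likelihood for component k is f_k(x₁)·f_k(x₂).
  f_1 = [C(7,3)·0.19^3·0.81^4 = 35·0.006859·0.430467 = 0.10334] × [0.375631] = 0.0388178
  f_2 = [C(7,3)·0.38^3·0.62^4 = 35·0.054872·0.147763 = 0.283782] × [0.151089] = 0.0428763
  f_3 = [C(7,3)·0.62^3·0.38^4 = 35·0.238328·0.0208514 = 0.173931] × [0.0130675] = 0.00227284
  f_4 = [C(7,3)·0.71^3·0.29^4 = 35·0.357911·0.00707281 = 0.0886003] × [0.00295627] = 0.000261927
Prior × likelihood for each component:
  π_1·f_1 = 0.19 × 0.0388178 = 0.00737538
  π_2·f_2 = 0.29 × 0.0428763 = 0.0124341
  π_3·f_3 = 0.38 × 0.00227284 = 0.000863679
  π_4·f_4 = 0.14 × 0.000261927 = 3.66697e-05
Marginal: 0.00737538 + 0.0124341 + 0.000863679 + 3.66697e-05 = 0.0207099
So the posterior for Segment 3 is 0.000863679 / 0.0207099 ≈ 0.0417.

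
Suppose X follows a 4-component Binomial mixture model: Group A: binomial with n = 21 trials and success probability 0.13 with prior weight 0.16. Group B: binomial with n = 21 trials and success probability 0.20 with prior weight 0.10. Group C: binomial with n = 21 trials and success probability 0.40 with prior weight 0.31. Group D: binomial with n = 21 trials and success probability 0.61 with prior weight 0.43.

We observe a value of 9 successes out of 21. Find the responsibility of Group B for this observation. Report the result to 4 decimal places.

By Bayes' theorem, P(k | x) = π_k f_k(x) / Σ_j π_j f_j(x).
Component likelihoods at x = 9 successes out of 21:
  f_A = C(21,9)·0.13^9·0.87^12 = 293930·1.06045e-08·0.188032 = 0.000586091
  f_B = C(21,9)·0.20^9·0.80^12 = 293930·5.12e-07·0.0687195 = 0.0103417
  f_C = C(21,9)·0.40^9·0.60^12 = 293930·0.000262144·0.00217678 = 0.167725
  f_D = C(21,9)·0.61^9·0.39^12 = 293930·0.0116941·1.23816e-05 = 0.0425586
Multiply by the mixture weights:
  π_A·f_A = 0.16 × 0.000586091 = 9.37746e-05
  π_B·f_B = 0.10 × 0.0103417 = 0.00103417
  π_C·f_C = 0.31 × 0.167725 = 0.0519949
  π_D·f_D = 0.43 × 0.0425586 = 0.0183002
Normaliser: 9.37746e-05 + 0.00103417 + 0.0519949 + 0.0183002 = 0.071423
P(Group B | the observation) = 0.00103417 / 0.071423 ≈ 0.0145

0.0145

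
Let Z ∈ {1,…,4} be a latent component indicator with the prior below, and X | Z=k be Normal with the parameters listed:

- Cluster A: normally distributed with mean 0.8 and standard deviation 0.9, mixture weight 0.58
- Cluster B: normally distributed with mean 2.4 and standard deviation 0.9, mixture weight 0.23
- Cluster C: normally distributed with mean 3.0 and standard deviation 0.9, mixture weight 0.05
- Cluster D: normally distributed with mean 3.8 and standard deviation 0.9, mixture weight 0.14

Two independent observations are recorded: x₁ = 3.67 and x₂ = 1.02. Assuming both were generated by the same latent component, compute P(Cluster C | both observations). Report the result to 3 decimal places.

Posterior ∝ prior × likelihood, so P(k | x) ∝ π_k f_k(x); normalise over all components.
Since both observations come from the same component, the likelihood for component k is f_k(x₁)·f_k(x₂).
  f_A = [0.0027447] × [0.430222] = 0.00118083
  f_B = [0.163786] × [0.136814] = 0.0224082
  f_C = [0.335989] × [0.0394162] = 0.0132434
  f_D = [0.438669] × [0.00375677] = 0.00164798
Prior × likelihood for each component:
  π_A·f_A = 0.58 × 0.00118083 = 0.000684881
  π_B·f_B = 0.23 × 0.0224082 = 0.00515388
  π_C·f_C = 0.05 × 0.0132434 = 0.000662171
  π_D·f_D = 0.14 × 0.00164798 = 0.000230717
Normaliser: 0.000684881 + 0.00515388 + 0.000662171 + 0.000230717 = 0.00673165
P(Cluster C | x₁, x₂) ≈ 0.098

0.098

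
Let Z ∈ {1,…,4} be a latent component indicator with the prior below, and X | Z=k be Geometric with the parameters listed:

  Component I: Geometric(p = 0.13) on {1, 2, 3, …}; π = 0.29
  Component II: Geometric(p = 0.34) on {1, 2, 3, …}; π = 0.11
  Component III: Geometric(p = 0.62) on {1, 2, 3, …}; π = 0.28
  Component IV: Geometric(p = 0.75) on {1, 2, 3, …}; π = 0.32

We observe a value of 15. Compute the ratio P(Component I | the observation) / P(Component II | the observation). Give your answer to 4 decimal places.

Posterior odds = (π_i f_i(x)) / (π_j f_j(x)); the normalising sum cancels.
Component likelihoods at x = 15:
  p_I = 0.13·(1−0.13)^14 = 0.13·0.142321 = 0.0185018
  p_II = 0.34·(1−0.34)^14 = 0.34·0.00297588 = 0.0010118
  p_III = 0.62·(1−0.62)^14 = 0.62·1.30909e-06 = 8.11637e-07
  p_IV = 0.75·(1−0.75)^14 = 0.75·3.72529e-09 = 2.79397e-09
0.00536551 / 0.000111298 ≈ 48.2086

48.2086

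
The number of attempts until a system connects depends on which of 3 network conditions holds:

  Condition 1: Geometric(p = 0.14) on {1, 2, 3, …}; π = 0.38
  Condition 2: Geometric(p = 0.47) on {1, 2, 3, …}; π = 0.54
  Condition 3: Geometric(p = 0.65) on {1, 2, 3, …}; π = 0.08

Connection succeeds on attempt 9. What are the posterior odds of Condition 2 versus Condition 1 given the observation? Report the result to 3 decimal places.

0.099

Posterior odds = (w_i f_i(x)) / (w_j f_j(x)); the normalising sum cancels.
Evaluate each component's likelihood at the observed value:
  L_1 = 0.14·(1−0.14)^8 = 0.14·0.299218 = 0.0418905
  L_2 = 0.47·(1−0.47)^8 = 0.47·0.00622597 = 0.00292621
  L_3 = 0.65·(1−0.65)^8 = 0.65·0.000225188 = 0.000146372
0.00158015 / 0.0159184 ≈ 0.099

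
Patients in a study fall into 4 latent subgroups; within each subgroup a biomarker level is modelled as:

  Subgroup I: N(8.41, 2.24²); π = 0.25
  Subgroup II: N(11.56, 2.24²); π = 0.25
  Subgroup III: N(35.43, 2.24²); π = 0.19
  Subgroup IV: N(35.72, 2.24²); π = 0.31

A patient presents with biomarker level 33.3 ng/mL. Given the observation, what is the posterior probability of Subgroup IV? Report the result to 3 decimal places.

P(component k | x) = π_k·f_k(x) / marginal(x), where marginal(x) = Σ_j π_j·f_j(x).
Normal densities:
  f_I = 2.75402e-28
  f_II = 6.26187e-22
  f_III = 0.113323
  f_IV = 0.0993605
Unnormalised posteriors:
  π_I·f_I = 0.25 × 2.75402e-28 = 6.88505e-29
  π_II·f_II = 0.25 × 6.26187e-22 = 1.56547e-22
  π_III·f_III = 0.19 × 0.113323 = 0.0215314
  π_IV·f_IV = 0.31 × 0.0993605 = 0.0308018
Denominator: 6.88505e-29 + 1.56547e-22 + 0.0215314 + 0.0308018 = 0.0523331
So the posterior for Subgroup IV is 0.0308018 / 0.0523331 ≈ 0.589.

0.589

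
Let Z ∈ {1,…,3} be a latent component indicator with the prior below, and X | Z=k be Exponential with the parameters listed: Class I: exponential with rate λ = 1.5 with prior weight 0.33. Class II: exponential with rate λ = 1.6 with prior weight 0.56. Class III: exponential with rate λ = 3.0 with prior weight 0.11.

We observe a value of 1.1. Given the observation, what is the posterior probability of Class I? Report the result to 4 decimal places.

0.3637

The responsibility of component k is w_k f_k(x) divided by Σ_j w_j f_j(x).
Evaluate each component's likelihood at the observed value:
  p_I = 0.288075
  p_II = 0.275272
  p_III = 0.11065
Unnormalised posteriors:
  w_I·p_I = 0.33 × 0.288075 = 0.0950647
  w_II·p_II = 0.56 × 0.275272 = 0.154152
  w_III·p_III = 0.11 × 0.11065 = 0.0121714
Normaliser: 0.0950647 + 0.154152 + 0.0121714 = 0.261388
Responsibility of Class I: 0.0950647 / 0.261388 ≈ 0.3637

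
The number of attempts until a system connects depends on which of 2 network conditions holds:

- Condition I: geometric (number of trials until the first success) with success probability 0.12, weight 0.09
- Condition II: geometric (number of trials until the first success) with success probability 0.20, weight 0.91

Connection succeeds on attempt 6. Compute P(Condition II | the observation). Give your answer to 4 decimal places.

By Bayes' theorem, P(k | x) = π_k f_k(x) / Σ_j π_j f_j(x).
Geometric probabilities:
  p_I = 0.12·(1−0.12)^5 = 0.12·0.527732 = 0.0633278
  p_II = 0.20·(1−0.20)^5 = 0.20·0.32768 = 0.065536
Multiply by the mixture weights:
  π_I·p_I = 0.09 × 0.0633278 = 0.0056995
  π_II·p_II = 0.91 × 0.065536 = 0.0596378
Denominator: 0.0056995 + 0.0596378 = 0.0653373
Responsibility of Condition II: 0.0596378 / 0.0653373 ≈ 0.9128

0.9128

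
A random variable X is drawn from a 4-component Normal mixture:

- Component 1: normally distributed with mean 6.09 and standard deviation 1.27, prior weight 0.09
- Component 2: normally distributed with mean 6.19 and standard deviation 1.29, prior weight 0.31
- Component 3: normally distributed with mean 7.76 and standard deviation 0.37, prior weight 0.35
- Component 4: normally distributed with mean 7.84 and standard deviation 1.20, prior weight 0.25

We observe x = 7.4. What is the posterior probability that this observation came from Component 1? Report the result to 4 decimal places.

Posterior ∝ prior × likelihood, so P(k | x) ∝ π_k f_k(x); normalise over all components.
Normal densities:
  p_1 = (1/(1.27·√(2π)))·exp(−(7.4−6.09)²/(2·1.27²)) = 0.314128·exp(-0.53199) = 0.184529
  p_2 = (1/(1.29·√(2π)))·exp(−(7.4−6.19)²/(2·1.29²)) = 0.309258·exp(-0.43991) = 0.199192
  p_3 = (1/(0.37·√(2π)))·exp(−(7.4−7.76)²/(2·0.37²)) = 1.078222·exp(-0.47334) = 0.671646
  p_4 = (1/(1.20·√(2π)))·exp(−(7.4−7.84)²/(2·1.20²)) = 0.332452·exp(-0.06722) = 0.310838
Prior × likelihood for each component:
  π_1·p_1 = 0.09 × 0.184529 = 0.0166076
  π_2·p_2 = 0.31 × 0.199192 = 0.0617494
  π_3·p_3 = 0.35 × 0.671646 = 0.235076
  π_4·p_4 = 0.25 × 0.310838 = 0.0777096
Denominator: 0.0166076 + 0.0617494 + 0.235076 + 0.0777096 = 0.391143
Responsibility of Component 1: 0.0166076 / 0.391143 ≈ 0.0425

0.0425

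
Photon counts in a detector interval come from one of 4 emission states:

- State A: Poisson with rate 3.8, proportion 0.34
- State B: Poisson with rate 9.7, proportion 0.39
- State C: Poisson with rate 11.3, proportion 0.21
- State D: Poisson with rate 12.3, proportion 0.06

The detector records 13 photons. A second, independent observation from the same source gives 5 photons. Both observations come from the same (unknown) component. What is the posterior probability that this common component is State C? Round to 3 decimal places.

The responsibility of component k is π_k f_k(x) divided by Σ_j π_j f_j(x).
Since both observations come from the same component, the likelihood for component k is f_k(x₁)·f_k(x₂).
  L_A = [e^(−3.8)·3.8^13/13! = 0.000123762] × [0.147713] = 1.82812e-05
  L_B = [e^(−9.7)·9.7^13/13! = 0.0662363] × [0.0438552] = 0.0029048
  L_C = [e^(−11.3)·11.3^13/13! = 0.0973222] × [0.0189969] = 0.00184882
  L_D = [e^(−12.3)·12.3^13/13! = 0.107811] × [0.0106788] = 0.00115129
Unnormalised posteriors:
  π_A·L_A = 0.34 × 1.82812e-05 = 6.21561e-06
  π_B·L_B = 0.39 × 0.0029048 = 0.00113287
  π_C·L_C = 0.21 × 0.00184882 = 0.000388253
  π_D·L_D = 0.06 × 0.00115129 = 6.90776e-05
Denominator: 6.21561e-06 + 0.00113287 + 0.000388253 + 6.90776e-05 = 0.00159642
P(State C | x₁, x₂) = 0.000388253 / 0.00159642 ≈ 0.243

0.243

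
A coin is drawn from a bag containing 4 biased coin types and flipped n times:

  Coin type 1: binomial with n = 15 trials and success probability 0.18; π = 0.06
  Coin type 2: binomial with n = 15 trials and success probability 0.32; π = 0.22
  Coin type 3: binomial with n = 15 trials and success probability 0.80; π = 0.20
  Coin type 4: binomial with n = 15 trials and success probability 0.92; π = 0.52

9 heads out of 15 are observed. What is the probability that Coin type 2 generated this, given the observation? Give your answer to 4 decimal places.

0.3000

P(component k | x) = π_k·f_k(x) / marginal(x), where marginal(x) = Σ_j π_j·f_j(x).
Binomial probabilities:
  p_1 = 0.000301814
  p_2 = 0.0174103
  p_3 = 0.0429926
  p_4 = 0.00061949
Unnormalised posteriors:
  π_1·p_1 = 0.06 × 0.000301814 = 1.81089e-05
  π_2·p_2 = 0.22 × 0.0174103 = 0.00383028
  π_3·p_3 = 0.20 × 0.0429926 = 0.00859852
  π_4·p_4 = 0.52 × 0.00061949 = 0.000322135
Evidence: 1.81089e-05 + 0.00383028 + 0.00859852 + 0.000322135 = 0.012769
So the posterior for Coin type 2 is 0.00383028 / 0.012769 ≈ 0.3000.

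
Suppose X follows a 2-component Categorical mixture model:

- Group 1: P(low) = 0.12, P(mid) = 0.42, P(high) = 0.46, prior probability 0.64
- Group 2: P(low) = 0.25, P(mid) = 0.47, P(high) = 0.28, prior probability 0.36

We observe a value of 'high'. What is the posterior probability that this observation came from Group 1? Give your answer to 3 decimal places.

By Bayes' theorem, P(k | x) = w_k f_k(x) / Σ_j w_j f_j(x).
Evaluate each component's likelihood at the observed value:
  p_1 = 0.46
  p_2 = 0.28
Multiply by the mixture weights:
  w_1·p_1 = 0.64 × 0.46 = 0.2944
  w_2·p_2 = 0.36 × 0.28 = 0.1008
Evidence: 0.2944 + 0.1008 = 0.3952
So the posterior for Group 1 is 0.2944 / 0.3952 ≈ 0.745.

0.745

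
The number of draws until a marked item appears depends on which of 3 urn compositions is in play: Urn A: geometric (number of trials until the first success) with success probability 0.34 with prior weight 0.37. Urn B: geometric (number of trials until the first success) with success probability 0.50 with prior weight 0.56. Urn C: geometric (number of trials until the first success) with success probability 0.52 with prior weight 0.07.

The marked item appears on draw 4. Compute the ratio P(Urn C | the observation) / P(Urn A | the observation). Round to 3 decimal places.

Since P(k|x) ∝ π_k f_k(x), the posterior odds are π_i f_i(x) / (π_j f_j(x)).
Evaluate each component's likelihood at the observed value:
  f_A = 0.34·(1−0.34)^3 = 0.34·0.287496 = 0.0977486
  f_B = 0.50·(1−0.50)^3 = 0.50·0.125 = 0.0625
  f_C = 0.52·(1−0.52)^3 = 0.52·0.110592 = 0.0575078
0.00402555 / 0.036167 ≈ 0.111

0.111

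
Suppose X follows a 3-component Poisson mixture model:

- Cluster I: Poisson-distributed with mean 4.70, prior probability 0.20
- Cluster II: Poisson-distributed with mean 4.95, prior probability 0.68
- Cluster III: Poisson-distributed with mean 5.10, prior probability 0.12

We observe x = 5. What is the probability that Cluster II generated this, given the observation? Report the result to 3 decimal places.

Apply Bayes' rule: the posterior for each component is proportional to its prior times its likelihood at x.
Component likelihoods at x = 5:
  L_I = e^(−4.70)·4.70^5/5! = 0.17383
  L_II = e^(−4.95)·4.95^5/5! = 0.175423
  L_III = e^(−5.10)·5.10^5/5! = 0.175294
Multiply by the mixture weights:
  π_I·L_I = 0.20 × 0.17383 = 0.0347659
  π_II·L_II = 0.68 × 0.175423 = 0.119288
  π_III·L_III = 0.12 × 0.175294 = 0.0210353
Marginal: 0.0347659 + 0.119288 + 0.0210353 = 0.175089
P(Cluster II | 5) ≈ 0.681

0.681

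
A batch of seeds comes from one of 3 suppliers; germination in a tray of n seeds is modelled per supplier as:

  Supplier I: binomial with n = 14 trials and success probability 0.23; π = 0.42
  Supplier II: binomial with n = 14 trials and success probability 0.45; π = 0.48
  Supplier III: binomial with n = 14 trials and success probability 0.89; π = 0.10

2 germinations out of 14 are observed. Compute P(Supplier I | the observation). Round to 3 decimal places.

0.928

The responsibility of component k is w_k f_k(x) divided by Σ_j w_j f_j(x).
Component likelihoods at x = 2 germinations out of 14:
  p_I = C(14,2)·0.23^2·0.77^12 = 91·0.0529·0.0434399 = 0.209115
  p_II = C(14,2)·0.45^2·0.55^12 = 91·0.2025·0.000766218 = 0.0141195
  p_III = C(14,2)·0.89^2·0.11^12 = 91·0.7921·3.13843e-12 = 2.26221e-10
Unnormalised posteriors:
  w_I·p_I = 0.42 × 0.209115 = 0.0878284
  w_II·p_II = 0.48 × 0.0141195 = 0.00677735
  w_III·p_III = 0.10 × 2.26221e-10 = 2.26221e-11
Normaliser: 0.0878284 + 0.00677735 + 2.26221e-11 = 0.0946058
P(Supplier I | data) = 0.0878284 / 0.0946058 ≈ 0.928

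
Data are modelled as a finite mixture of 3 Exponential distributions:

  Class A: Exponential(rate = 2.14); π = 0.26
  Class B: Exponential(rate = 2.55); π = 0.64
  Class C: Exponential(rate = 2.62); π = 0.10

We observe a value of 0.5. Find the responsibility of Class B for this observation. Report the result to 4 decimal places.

Posterior ∝ prior × likelihood, so P(k | x) ∝ π_k f_k(x); normalise over all components.
Evaluate each component's likelihood at the observed value:
  f_A = 0.734038
  f_B = 0.712549
  f_C = 0.706929
Prior × likelihood for each component:
  π_A·f_A = 0.26 × 0.734038 = 0.19085
  π_B·f_B = 0.64 × 0.712549 = 0.456031
  π_C·f_C = 0.10 × 0.706929 = 0.0706929
Evidence: 0.19085 + 0.456031 + 0.0706929 = 0.717574
Responsibility of Class B: 0.456031 / 0.717574 ≈ 0.6355

0.6355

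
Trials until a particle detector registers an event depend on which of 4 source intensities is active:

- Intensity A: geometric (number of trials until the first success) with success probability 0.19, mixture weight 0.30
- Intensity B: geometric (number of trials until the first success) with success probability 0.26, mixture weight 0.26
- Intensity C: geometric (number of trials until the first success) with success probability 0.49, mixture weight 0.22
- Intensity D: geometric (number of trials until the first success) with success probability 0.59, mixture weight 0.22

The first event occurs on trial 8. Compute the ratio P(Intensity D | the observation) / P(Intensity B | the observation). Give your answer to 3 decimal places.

Posterior odds = (π_i f_i(x)) / (π_j f_j(x)); the normalising sum cancels.
Component likelihoods at x = 8:
  L_A = 0.0434659
  L_B = 0.0315933
  L_C = 0.00439731
  L_D = 0.00114905
0.000252791 / 0.00821427 ≈ 0.031

0.031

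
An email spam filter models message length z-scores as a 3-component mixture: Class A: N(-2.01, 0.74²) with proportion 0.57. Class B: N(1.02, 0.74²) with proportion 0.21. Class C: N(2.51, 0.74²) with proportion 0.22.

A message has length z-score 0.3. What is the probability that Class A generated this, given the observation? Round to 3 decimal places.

By Bayes' theorem, P(k | x) = π_k f_k(x) / Σ_j π_j f_j(x).
Component likelihoods at x = 0.3:
  p_A = 0.00412746
  p_B = 0.335823
  p_C = 0.0062362
Weight by the priors:
  π_A·p_A = 0.57 × 0.00412746 = 0.00235265
  π_B·p_B = 0.21 × 0.335823 = 0.0705228
  π_C·p_C = 0.22 × 0.0062362 = 0.00137196
Marginal: 0.00235265 + 0.0705228 + 0.00137196 = 0.0742474
P(Class A | x) ≈ 0.032

0.032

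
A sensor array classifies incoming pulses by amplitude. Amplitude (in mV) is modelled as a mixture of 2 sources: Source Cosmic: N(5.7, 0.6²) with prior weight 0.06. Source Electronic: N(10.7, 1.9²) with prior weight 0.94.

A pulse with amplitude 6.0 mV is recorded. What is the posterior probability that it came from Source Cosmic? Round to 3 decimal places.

0.792

Apply Bayes' rule: the posterior for each component is proportional to its prior times its likelihood at x.
Evaluate each component's likelihood at the observed value:
  L_Cosmic = 0.586776
  L_Electronic = 0.00984936
Prior × likelihood for each component:
  π_Cosmic·L_Cosmic = 0.06 × 0.586776 = 0.0352065
  π_Electronic·L_Electronic = 0.94 × 0.00984936 = 0.00925839
Denominator: 0.0352065 + 0.00925839 = 0.0444649
Responsibility of Source Cosmic: 0.0352065 / 0.0444649 ≈ 0.792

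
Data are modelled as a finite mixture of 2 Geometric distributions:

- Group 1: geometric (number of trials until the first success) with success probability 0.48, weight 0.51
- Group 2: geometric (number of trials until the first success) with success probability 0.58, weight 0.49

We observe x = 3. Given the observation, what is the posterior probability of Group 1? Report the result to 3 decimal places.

Apply Bayes' rule: the posterior for each component is proportional to its prior times its likelihood at x.
Component likelihoods at x = 3:
  f_1 = 0.48·(1−0.48)^2 = 0.48·0.2704 = 0.129792
  f_2 = 0.58·(1−0.58)^2 = 0.58·0.1764 = 0.102312
Prior × likelihood for each component:
  P(Z=1)·f_1 = 0.51 × 0.129792 = 0.0661939
  P(Z=2)·f_2 = 0.49 × 0.102312 = 0.0501329
Evidence: 0.0661939 + 0.0501329 = 0.116327
Responsibility of Group 1: 0.0661939 / 0.116327 ≈ 0.569

0.569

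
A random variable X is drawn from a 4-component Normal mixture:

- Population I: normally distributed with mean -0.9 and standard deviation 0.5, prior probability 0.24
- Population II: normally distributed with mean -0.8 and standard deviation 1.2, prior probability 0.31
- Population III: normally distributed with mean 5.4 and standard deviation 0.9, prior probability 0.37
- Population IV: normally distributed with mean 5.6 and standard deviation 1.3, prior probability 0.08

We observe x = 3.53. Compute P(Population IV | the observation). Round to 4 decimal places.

0.2657

Apply Bayes' rule: the posterior for each component is proportional to its prior times its likelihood at x.
Evaluate each component's likelihood at the observed value:
  f_I = (1/(0.5·√(2π)))·exp(−(3.53−-0.9)²/(2·0.5²)) = 0.797885·exp(-39.24980) = 7.17742e-18
  f_II = (1/(1.2·√(2π)))·exp(−(3.53−-0.8)²/(2·1.2²)) = 0.332452·exp(-6.51003) = 0.000494831
  f_III = (1/(0.9·√(2π)))·exp(−(3.53−5.4)²/(2·0.9²)) = 0.443269·exp(-2.15858) = 0.0511927
  f_IV = (1/(1.3·√(2π)))·exp(−(3.53−5.6)²/(2·1.3²)) = 0.306879·exp(-1.26772) = 0.0863778
Unnormalised posteriors:
  w_I·f_I = 0.24 × 7.17742e-18 = 1.72258e-18
  w_II·f_II = 0.31 × 0.000494831 = 0.000153398
  w_III·f_III = 0.37 × 0.0511927 = 0.0189413
  w_IV·f_IV = 0.08 × 0.0863778 = 0.00691022
Normaliser: 1.72258e-18 + 0.000153398 + 0.0189413 + 0.00691022 = 0.0260049
Responsibility of Population IV: 0.00691022 / 0.0260049 ≈ 0.2657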